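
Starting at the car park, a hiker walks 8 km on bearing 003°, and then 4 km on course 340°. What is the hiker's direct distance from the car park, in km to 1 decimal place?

Leg 1 (003°, 8 km): east 8 sin 3° = 0.42, north 8 cos 3° = 7.99
Leg 2 (340°, 4 km): east 4 sin 340° = -1.37, north 4 cos 340° = 3.76
Net: -0.95 east, 11.75 north. Distance = √((-0.95)² + (11.75)²) = 11.786 km.

11.8 km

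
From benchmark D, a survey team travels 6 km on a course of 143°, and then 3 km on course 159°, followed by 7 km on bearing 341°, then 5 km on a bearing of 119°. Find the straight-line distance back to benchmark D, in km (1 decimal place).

Leg 1 (143°, 6 km): east 6 sin 143° = 3.61, north 6 cos 143° = -4.79
Leg 2 (159°, 3 km): east 3 sin 159° = 1.08, north 3 cos 159° = -2.80
Leg 3 (341°, 7 km): east 7 sin 341° = -2.28, north 7 cos 341° = 6.62
Leg 4 (119°, 5 km): east 5 sin 119° = 4.37, north 5 cos 119° = -2.42
Net: 6.78 east, -3.40 north. Distance = √((6.78)² + (-3.40)²) = 7.584 km.

7.6 km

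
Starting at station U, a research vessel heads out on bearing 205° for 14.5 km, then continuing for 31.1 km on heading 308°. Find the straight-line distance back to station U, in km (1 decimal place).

31.2 km

Leg 1 (205°, 14.5 km): east 14.5 sin 205° = -6.13, north 14.5 cos 205° = -13.14
Leg 2 (308°, 31.1 km): east 31.1 sin 308° = -24.51, north 31.1 cos 308° = 19.15
Net: -30.64 east, 6.01 north. Distance = √((-30.64)² + (6.01)²) = 31.218 km.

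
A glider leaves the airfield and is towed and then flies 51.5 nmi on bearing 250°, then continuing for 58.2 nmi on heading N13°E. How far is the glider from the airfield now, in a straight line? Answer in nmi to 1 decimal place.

Leg 1 (250°, 51.5 nmi): east 51.5 sin 250° = -48.39, north 51.5 cos 250° = -17.61
Leg 2 (N13°E, 58.2 nmi): east 58.2 sin 13° = 13.09, north 58.2 cos 13° = 56.71
Net: -35.30 east, 39.09 north. Distance = √((-35.30)² + (39.09)²) = 52.674 nmi.

52.7 nmi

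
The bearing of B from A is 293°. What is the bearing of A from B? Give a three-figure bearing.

Back-bearing = 293° − 180° = 113°.

113°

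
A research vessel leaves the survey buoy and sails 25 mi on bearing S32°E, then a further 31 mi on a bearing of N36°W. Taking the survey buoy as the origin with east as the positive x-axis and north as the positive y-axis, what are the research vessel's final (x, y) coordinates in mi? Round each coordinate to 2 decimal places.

Leg 1 (S32°E, 25 mi): east 25 sin 148° = 13.25, north 25 cos 148° = -21.20
Leg 2 (N36°W, 31 mi): east 31 sin 324° = -18.22, north 31 cos 324° = 25.08
Summing: -4.97 mi east, 3.88 mi north → (-4.97, 3.88).

(-4.97, 3.88)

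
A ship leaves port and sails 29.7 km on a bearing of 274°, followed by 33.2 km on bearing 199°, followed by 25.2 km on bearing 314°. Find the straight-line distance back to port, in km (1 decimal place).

Leg 1 (274°, 29.7 km): east 29.7 sin 274° = -29.63, north 29.7 cos 274° = 2.07
Leg 2 (199°, 33.2 km): east 33.2 sin 199° = -10.81, north 33.2 cos 199° = -31.39
Leg 3 (314°, 25.2 km): east 25.2 sin 314° = -18.13, north 25.2 cos 314° = 17.51
Net: -58.56 east, -11.81 north. Distance = √((-58.56)² + (-11.81)²) = 59.744 km.

59.7 km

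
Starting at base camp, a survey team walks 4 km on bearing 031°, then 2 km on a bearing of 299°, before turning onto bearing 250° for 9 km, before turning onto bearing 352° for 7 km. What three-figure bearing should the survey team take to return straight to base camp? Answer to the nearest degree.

132°

Leg 1 (031°, 4 km): east 4 sin 31° = 2.06, north 4 cos 31° = 3.43
Leg 2 (299°, 2 km): east 2 sin 299° = -1.75, north 2 cos 299° = 0.97
Leg 3 (250°, 9 km): east 9 sin 250° = -8.46, north 9 cos 250° = -3.08
Leg 4 (352°, 7 km): east 7 sin 352° = -0.97, north 7 cos 352° = 6.93
Net displacement: -9.12 east, 8.25 north. Direction back to start is (9.12, -8.25): bearing = atan2(9.12, -8.25) mod 360° = 132.14° ≈ 132°.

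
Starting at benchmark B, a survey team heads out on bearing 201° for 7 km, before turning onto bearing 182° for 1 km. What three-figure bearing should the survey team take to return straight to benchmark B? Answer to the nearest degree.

Leg 1 (201°, 7 km): east 7 sin 201° = -2.51, north 7 cos 201° = -6.54
Leg 2 (182°, 1 km): east 1 sin 182° = -0.03, north 1 cos 182° = -1.00
Net displacement: -2.54 east, -7.53 north. Direction back to start is (2.54, 7.53): bearing = atan2(2.54, 7.53) mod 360° = 18.65° ≈ 019°.

019°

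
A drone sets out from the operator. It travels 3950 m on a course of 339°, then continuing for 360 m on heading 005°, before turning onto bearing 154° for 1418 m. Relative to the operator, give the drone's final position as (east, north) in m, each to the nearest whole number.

(-763, 2772)

Leg 1 (339°, 3950 m): east 3950 sin 339° = -1415.55, north 3950 cos 339° = 3687.64
Leg 2 (005°, 360 m): east 360 sin 5° = 31.38, north 360 cos 5° = 358.63
Leg 3 (154°, 1418 m): east 1418 sin 154° = 621.61, north 1418 cos 154° = -1274.49
Summing: -762.57 m east, 2771.78 m north → (-763, 2772).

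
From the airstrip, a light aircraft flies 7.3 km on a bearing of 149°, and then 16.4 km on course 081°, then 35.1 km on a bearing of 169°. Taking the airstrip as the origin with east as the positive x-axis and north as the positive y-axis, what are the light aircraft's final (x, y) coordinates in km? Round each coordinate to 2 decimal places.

Leg 1 (149°, 7.3 km): east 7.3 sin 149° = 3.76, north 7.3 cos 149° = -6.26
Leg 2 (081°, 16.4 km): east 16.4 sin 81° = 16.20, north 16.4 cos 81° = 2.57
Leg 3 (169°, 35.1 km): east 35.1 sin 169° = 6.70, north 35.1 cos 169° = -34.46
Summing: 26.66 km east, -38.15 km north → (26.66, -38.15).

(26.66, -38.15)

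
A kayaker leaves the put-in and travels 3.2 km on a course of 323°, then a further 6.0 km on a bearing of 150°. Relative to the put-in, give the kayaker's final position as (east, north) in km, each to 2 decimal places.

(1.07, -2.64)

Leg 1 (323°, 3.2 km): east 3.2 sin 323° = -1.93, north 3.2 cos 323° = 2.56
Leg 2 (150°, 6.0 km): east 6.0 sin 150° = 3.00, north 6.0 cos 150° = -5.20
Summing: 1.07 km east, -2.64 km north → (1.07, -2.64).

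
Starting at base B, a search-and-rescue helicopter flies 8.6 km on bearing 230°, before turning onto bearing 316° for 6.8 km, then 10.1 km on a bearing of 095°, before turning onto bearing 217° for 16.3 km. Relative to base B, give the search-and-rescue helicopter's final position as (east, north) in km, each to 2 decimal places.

(-11.06, -14.53)

Leg 1 (230°, 8.6 km): east 8.6 sin 230° = -6.59, north 8.6 cos 230° = -5.53
Leg 2 (316°, 6.8 km): east 6.8 sin 316° = -4.72, north 6.8 cos 316° = 4.89
Leg 3 (095°, 10.1 km): east 10.1 sin 95° = 10.06, north 10.1 cos 95° = -0.88
Leg 4 (217°, 16.3 km): east 16.3 sin 217° = -9.81, north 16.3 cos 217° = -13.02
Summing: -11.06 km east, -14.53 km north → (-11.06, -14.53).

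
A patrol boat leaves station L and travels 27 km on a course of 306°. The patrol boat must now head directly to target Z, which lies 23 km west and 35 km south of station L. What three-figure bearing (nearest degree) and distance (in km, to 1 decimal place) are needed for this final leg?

Leg 1 (306°, 27 km): east 27 sin 306° = -21.84, north 27 cos 306° = 15.87
Current position: (-21.84, 15.87). Target: (-23, -35). Remaining: Δeast = -1.16, Δnorth = -50.87.
Bearing = atan2(-1.16, -50.87) mod 360° = 181.30°; distance = √((-1.16)² + (-50.87)²) = 50.883 km.

181°, 50.9 km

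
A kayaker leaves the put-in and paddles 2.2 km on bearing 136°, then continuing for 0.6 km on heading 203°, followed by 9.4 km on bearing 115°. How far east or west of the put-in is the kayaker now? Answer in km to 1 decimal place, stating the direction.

Leg 1 (136°, 2.2 km): east 2.2 sin 136° = 1.53, north 2.2 cos 136° = -1.58
Leg 2 (203°, 0.6 km): east 0.6 sin 203° = -0.23, north 0.6 cos 203° = -0.55
Leg 3 (115°, 9.4 km): east 9.4 sin 115° = 8.52, north 9.4 cos 115° = -3.97
Net east component: 9.81 km.

9.8 km east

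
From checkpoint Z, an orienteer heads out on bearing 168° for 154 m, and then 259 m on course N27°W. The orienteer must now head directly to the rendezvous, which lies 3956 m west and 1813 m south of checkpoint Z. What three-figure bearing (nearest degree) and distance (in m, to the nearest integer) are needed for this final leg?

244°, 4309 m

Leg 1 (168°, 154 m): east 154 sin 168° = 32.02, north 154 cos 168° = -150.63
Leg 2 (N27°W, 259 m): east 259 sin 333° = -117.58, north 259 cos 333° = 230.77
Current position: (-85.57, 80.14). Target: (-3956, -1813). Remaining: Δeast = -3870.43, Δnorth = -1893.14.
Bearing = atan2(-3870.43, -1893.14) mod 360° = 243.94°; distance = √((-3870.43)² + (-1893.14)²) = 4308.623 m.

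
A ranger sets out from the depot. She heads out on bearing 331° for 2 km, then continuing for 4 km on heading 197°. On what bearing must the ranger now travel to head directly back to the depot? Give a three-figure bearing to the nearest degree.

Leg 1 (331°, 2 km): east 2 sin 331° = -0.97, north 2 cos 331° = 1.75
Leg 2 (197°, 4 km): east 4 sin 197° = -1.17, north 4 cos 197° = -3.83
Net displacement: -2.14 east, -2.08 north. Direction back to start is (2.14, 2.08): bearing = atan2(2.14, 2.08) mod 360° = 45.86° ≈ 046°.

046°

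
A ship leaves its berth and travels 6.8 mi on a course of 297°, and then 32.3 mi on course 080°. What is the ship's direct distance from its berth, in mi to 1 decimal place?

27.2 mi

Leg 1 (297°, 6.8 mi): east 6.8 sin 297° = -6.06, north 6.8 cos 297° = 3.09
Leg 2 (080°, 32.3 mi): east 32.3 sin 80° = 31.81, north 32.3 cos 80° = 5.61
Net: 25.75 east, 8.70 north. Distance = √((25.75)² + (8.70)²) = 27.179 mi.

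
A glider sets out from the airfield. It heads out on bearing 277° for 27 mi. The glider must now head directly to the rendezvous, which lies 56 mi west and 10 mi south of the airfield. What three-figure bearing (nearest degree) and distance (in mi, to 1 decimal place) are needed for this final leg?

246°, 32.1 mi

Leg 1 (277°, 27 mi): east 27 sin 277° = -26.80, north 27 cos 277° = 3.29
Current position: (-26.80, 3.29). Target: (-56, -10). Remaining: Δeast = -29.20, Δnorth = -13.29.
Bearing = atan2(-29.20, -13.29) mod 360° = 245.53°; distance = √((-29.20)² + (-13.29)²) = 32.083 mi.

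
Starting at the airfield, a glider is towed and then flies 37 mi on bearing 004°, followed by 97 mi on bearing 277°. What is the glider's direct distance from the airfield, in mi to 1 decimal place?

105.6 mi

Leg 1 (004°, 37 mi): east 37 sin 4° = 2.58, north 37 cos 4° = 36.91
Leg 2 (277°, 97 mi): east 97 sin 277° = -96.28, north 97 cos 277° = 11.82
Net: -93.70 east, 48.73 north. Distance = √((-93.70)² + (48.73)²) = 105.611 mi.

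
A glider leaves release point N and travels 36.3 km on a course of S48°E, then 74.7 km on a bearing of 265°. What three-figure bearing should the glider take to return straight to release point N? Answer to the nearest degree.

Leg 1 (S48°E, 36.3 km): east 36.3 sin 132° = 26.98, north 36.3 cos 132° = -24.29
Leg 2 (265°, 74.7 km): east 74.7 sin 265° = -74.42, north 74.7 cos 265° = -6.51
Net displacement: -47.44 east, -30.80 north. Direction back to start is (47.44, 30.80): bearing = atan2(47.44, 30.80) mod 360° = 57.01° ≈ 057°.

057°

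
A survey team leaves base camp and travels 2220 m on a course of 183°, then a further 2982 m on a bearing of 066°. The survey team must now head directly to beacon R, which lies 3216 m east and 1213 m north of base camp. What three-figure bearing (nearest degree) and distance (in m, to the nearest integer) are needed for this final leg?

Leg 1 (183°, 2220 m): east 2220 sin 183° = -116.19, north 2220 cos 183° = -2216.96
Leg 2 (066°, 2982 m): east 2982 sin 66° = 2724.19, north 2982 cos 66° = 1212.89
Current position: (2608.01, -1004.07). Target: (3216, 1213). Remaining: Δeast = 607.99, Δnorth = 2217.07.
Bearing = atan2(607.99, 2217.07) mod 360° = 15.34°; distance = √((607.99)² + (2217.07)²) = 2298.924 m.

015°, 2299 m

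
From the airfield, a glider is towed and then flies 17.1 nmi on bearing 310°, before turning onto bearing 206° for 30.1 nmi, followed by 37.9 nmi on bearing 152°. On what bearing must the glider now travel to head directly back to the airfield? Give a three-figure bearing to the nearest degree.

Leg 1 (310°, 17.1 nmi): east 17.1 sin 310° = -13.10, north 17.1 cos 310° = 10.99
Leg 2 (206°, 30.1 nmi): east 30.1 sin 206° = -13.19, north 30.1 cos 206° = -27.05
Leg 3 (152°, 37.9 nmi): east 37.9 sin 152° = 17.79, north 37.9 cos 152° = -33.46
Net displacement: -8.50 east, -49.53 north. Direction back to start is (8.50, 49.53): bearing = atan2(8.50, 49.53) mod 360° = 9.74° ≈ 010°.

010°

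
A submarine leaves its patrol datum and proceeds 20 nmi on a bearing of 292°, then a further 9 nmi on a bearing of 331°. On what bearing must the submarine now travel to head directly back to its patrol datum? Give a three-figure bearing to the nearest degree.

124°

Leg 1 (292°, 20 nmi): east 20 sin 292° = -18.54, north 20 cos 292° = 7.49
Leg 2 (331°, 9 nmi): east 9 sin 331° = -4.36, north 9 cos 331° = 7.87
Net displacement: -22.91 east, 15.36 north. Direction back to start is (22.91, -15.36): bearing = atan2(22.91, -15.36) mod 360° = 123.85° ≈ 124°.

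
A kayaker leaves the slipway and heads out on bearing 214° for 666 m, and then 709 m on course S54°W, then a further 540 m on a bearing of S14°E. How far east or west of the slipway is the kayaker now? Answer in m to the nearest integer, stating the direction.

Leg 1 (214°, 666 m): east 666 sin 214° = -372.42, north 666 cos 214° = -552.14
Leg 2 (S54°W, 709 m): east 709 sin 234° = -573.59, north 709 cos 234° = -416.74
Leg 3 (S14°E, 540 m): east 540 sin 166° = 130.64, north 540 cos 166° = -523.96
Net east component: -815.38 m.

815 m west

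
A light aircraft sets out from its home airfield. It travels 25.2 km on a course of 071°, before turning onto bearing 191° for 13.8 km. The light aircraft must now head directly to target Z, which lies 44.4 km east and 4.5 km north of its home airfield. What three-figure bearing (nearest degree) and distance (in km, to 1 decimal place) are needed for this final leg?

Leg 1 (071°, 25.2 km): east 25.2 sin 71° = 23.83, north 25.2 cos 71° = 8.20
Leg 2 (191°, 13.8 km): east 13.8 sin 191° = -2.63, north 13.8 cos 191° = -13.55
Current position: (21.19, -5.34). Target: (44.4, 4.5). Remaining: Δeast = 23.21, Δnorth = 9.84.
Bearing = atan2(23.21, 9.84) mod 360° = 67.02°; distance = √((23.21)² + (9.84)²) = 25.207 km.

067°, 25.2 km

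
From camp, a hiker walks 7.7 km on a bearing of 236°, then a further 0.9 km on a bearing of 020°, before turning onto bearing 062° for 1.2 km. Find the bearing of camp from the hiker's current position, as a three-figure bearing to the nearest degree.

060°

Leg 1 (236°, 7.7 km): east 7.7 sin 236° = -6.38, north 7.7 cos 236° = -4.31
Leg 2 (020°, 0.9 km): east 0.9 sin 20° = 0.31, north 0.9 cos 20° = 0.85
Leg 3 (062°, 1.2 km): east 1.2 sin 62° = 1.06, north 1.2 cos 62° = 0.56
Net displacement: -5.02 east, -2.90 north. Direction back to start is (5.02, 2.90): bearing = atan2(5.02, 2.90) mod 360° = 60.00° ≈ 060°.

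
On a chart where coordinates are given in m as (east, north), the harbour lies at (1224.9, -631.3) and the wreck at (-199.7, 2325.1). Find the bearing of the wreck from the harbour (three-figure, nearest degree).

Δeast = -199.7 − 1224.9 = -1424.60; Δnorth = 2325.1 − -631.3 = 2956.40.
Bearing = atan2(Δeast, Δnorth) mod 360° = 334.27° ≈ 334°.

334°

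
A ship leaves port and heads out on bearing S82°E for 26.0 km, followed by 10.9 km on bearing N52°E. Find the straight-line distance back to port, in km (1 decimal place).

Leg 1 (S82°E, 26.0 km): east 26.0 sin 98° = 25.75, north 26.0 cos 98° = -3.62
Leg 2 (N52°E, 10.9 km): east 10.9 sin 52° = 8.59, north 10.9 cos 52° = 6.71
Net: 34.34 east, 3.09 north. Distance = √((34.34)² + (3.09)²) = 34.475 km.

34.5 km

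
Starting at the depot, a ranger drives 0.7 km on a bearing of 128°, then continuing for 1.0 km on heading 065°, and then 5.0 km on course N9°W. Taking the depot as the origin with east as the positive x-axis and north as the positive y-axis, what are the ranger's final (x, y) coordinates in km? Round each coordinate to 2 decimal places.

Leg 1 (128°, 0.7 km): east 0.7 sin 128° = 0.55, north 0.7 cos 128° = -0.43
Leg 2 (065°, 1.0 km): east 1.0 sin 65° = 0.91, north 1.0 cos 65° = 0.42
Leg 3 (N9°W, 5.0 km): east 5.0 sin 351° = -0.78, north 5.0 cos 351° = 4.94
Summing: 0.68 km east, 4.93 km north → (0.68, 4.93).

(0.68, 4.93)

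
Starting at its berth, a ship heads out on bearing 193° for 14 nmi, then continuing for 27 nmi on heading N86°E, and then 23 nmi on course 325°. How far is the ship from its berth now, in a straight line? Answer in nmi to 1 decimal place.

Leg 1 (193°, 14 nmi): east 14 sin 193° = -3.15, north 14 cos 193° = -13.64
Leg 2 (N86°E, 27 nmi): east 27 sin 86° = 26.93, north 27 cos 86° = 1.88
Leg 3 (325°, 23 nmi): east 23 sin 325° = -13.19, north 23 cos 325° = 18.84
Net: 10.59 east, 7.08 north. Distance = √((10.59)² + (7.08)²) = 12.742 nmi.

12.7 nmi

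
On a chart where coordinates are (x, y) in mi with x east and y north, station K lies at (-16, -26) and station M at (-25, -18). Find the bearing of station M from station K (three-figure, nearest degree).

Δeast = -25 − -16 = -9.00; Δnorth = -18 − -26 = 8.00.
Bearing = atan2(Δeast, Δnorth) mod 360° = 311.63° ≈ 312°.

312°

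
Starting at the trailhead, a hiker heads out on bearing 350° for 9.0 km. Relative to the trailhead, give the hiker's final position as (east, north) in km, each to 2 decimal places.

Leg 1 (350°, 9.0 km): east 9.0 sin 350° = -1.56, north 9.0 cos 350° = 8.86
Summing: -1.56 km east, 8.86 km north → (-1.56, 8.86).

(-1.56, 8.86)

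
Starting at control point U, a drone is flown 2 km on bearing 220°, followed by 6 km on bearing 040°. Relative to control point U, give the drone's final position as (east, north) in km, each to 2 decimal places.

(2.57, 3.06)

Leg 1 (220°, 2 km): east 2 sin 220° = -1.29, north 2 cos 220° = -1.53
Leg 2 (040°, 6 km): east 6 sin 40° = 3.86, north 6 cos 40° = 4.60
Summing: 2.57 km east, 3.06 km north → (2.57, 3.06).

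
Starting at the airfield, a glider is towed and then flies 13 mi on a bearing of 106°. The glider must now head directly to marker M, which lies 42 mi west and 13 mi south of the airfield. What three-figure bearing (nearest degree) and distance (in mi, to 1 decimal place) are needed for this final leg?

260°, 55.3 mi

Leg 1 (106°, 13 mi): east 13 sin 106° = 12.50, north 13 cos 106° = -3.58
Current position: (12.50, -3.58). Target: (-42, -13). Remaining: Δeast = -54.50, Δnorth = -9.42.
Bearing = atan2(-54.50, -9.42) mod 360° = 260.20°; distance = √((-54.50)² + (-9.42)²) = 55.304 mi.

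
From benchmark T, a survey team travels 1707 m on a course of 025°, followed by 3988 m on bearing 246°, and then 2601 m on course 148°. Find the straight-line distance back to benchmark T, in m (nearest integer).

Leg 1 (025°, 1707 m): east 1707 sin 25° = 721.41, north 1707 cos 25° = 1547.07
Leg 2 (246°, 3988 m): east 3988 sin 246° = -3643.22, north 3988 cos 246° = -1622.07
Leg 3 (148°, 2601 m): east 2601 sin 148° = 1378.32, north 2601 cos 148° = -2205.77
Net: -1543.49 east, -2280.77 north. Distance = √((-1543.49)² + (-2280.77)²) = 2753.957 m.

2754 m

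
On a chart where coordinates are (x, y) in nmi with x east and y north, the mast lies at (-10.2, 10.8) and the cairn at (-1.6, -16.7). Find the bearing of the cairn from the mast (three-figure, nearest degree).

163°

Δeast = -1.6 − -10.2 = 8.60; Δnorth = -16.7 − 10.8 = -27.50.
Bearing = atan2(Δeast, Δnorth) mod 360° = 162.63° ≈ 163°.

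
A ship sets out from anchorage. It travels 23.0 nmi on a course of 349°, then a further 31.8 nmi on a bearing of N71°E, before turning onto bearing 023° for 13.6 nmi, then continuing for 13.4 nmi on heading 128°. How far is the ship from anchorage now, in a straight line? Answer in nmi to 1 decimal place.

Leg 1 (349°, 23.0 nmi): east 23.0 sin 349° = -4.39, north 23.0 cos 349° = 22.58
Leg 2 (N71°E, 31.8 nmi): east 31.8 sin 71° = 30.07, north 31.8 cos 71° = 10.35
Leg 3 (023°, 13.6 nmi): east 13.6 sin 23° = 5.31, north 13.6 cos 23° = 12.52
Leg 4 (128°, 13.4 nmi): east 13.4 sin 128° = 10.56, north 13.4 cos 128° = -8.25
Net: 41.55 east, 37.20 north. Distance = √((41.55)² + (37.20)²) = 55.771 nmi.

55.8 nmi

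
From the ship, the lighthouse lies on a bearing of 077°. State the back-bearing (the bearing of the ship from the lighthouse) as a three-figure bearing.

Back-bearing = 077° + 180° = 257°.

257°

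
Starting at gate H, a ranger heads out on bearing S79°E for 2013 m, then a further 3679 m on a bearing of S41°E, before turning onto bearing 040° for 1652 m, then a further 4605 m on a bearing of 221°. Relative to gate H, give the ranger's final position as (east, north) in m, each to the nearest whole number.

Leg 1 (S79°E, 2013 m): east 2013 sin 101° = 1976.02, north 2013 cos 101° = -384.10
Leg 2 (S41°E, 3679 m): east 3679 sin 139° = 2413.64, north 3679 cos 139° = -2776.58
Leg 3 (040°, 1652 m): east 1652 sin 40° = 1061.89, north 1652 cos 40° = 1265.51
Leg 4 (221°, 4605 m): east 4605 sin 221° = -3021.15, north 4605 cos 221° = -3475.44
Summing: 2430.39 m east, -5370.61 m north → (2430, -5371).

(2430, -5371)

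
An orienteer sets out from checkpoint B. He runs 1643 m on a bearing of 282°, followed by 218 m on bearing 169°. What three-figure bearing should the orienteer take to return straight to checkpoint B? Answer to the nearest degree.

Leg 1 (282°, 1643 m): east 1643 sin 282° = -1607.10, north 1643 cos 282° = 341.60
Leg 2 (169°, 218 m): east 218 sin 169° = 41.60, north 218 cos 169° = -213.99
Net displacement: -1565.50 east, 127.60 north. Direction back to start is (1565.50, -127.60): bearing = atan2(1565.50, -127.60) mod 360° = 94.66° ≈ 095°.

095°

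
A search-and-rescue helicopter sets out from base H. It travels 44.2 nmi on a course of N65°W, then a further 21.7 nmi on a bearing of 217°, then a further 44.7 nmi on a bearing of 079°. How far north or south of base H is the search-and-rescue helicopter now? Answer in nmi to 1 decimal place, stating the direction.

Leg 1 (N65°W, 44.2 nmi): east 44.2 sin 295° = -40.06, north 44.2 cos 295° = 18.68
Leg 2 (217°, 21.7 nmi): east 21.7 sin 217° = -13.06, north 21.7 cos 217° = -17.33
Leg 3 (079°, 44.7 nmi): east 44.7 sin 79° = 43.88, north 44.7 cos 79° = 8.53
Net north component: 9.88 nmi.

9.9 nmi north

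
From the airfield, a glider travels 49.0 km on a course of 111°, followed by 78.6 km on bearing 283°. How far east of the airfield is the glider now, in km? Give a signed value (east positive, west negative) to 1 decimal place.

Leg 1 (111°, 49.0 km): east 49.0 sin 111° = 45.75, north 49.0 cos 111° = -17.56
Leg 2 (283°, 78.6 km): east 78.6 sin 283° = -76.59, north 78.6 cos 283° = 17.68
Net east component: -30.84 km.

-30.8 km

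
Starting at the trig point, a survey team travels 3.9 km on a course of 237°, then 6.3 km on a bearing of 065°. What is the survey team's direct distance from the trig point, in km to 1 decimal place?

2.5 km

Leg 1 (237°, 3.9 km): east 3.9 sin 237° = -3.27, north 3.9 cos 237° = -2.12
Leg 2 (065°, 6.3 km): east 6.3 sin 65° = 5.71, north 6.3 cos 65° = 2.66
Net: 2.44 east, 0.54 north. Distance = √((2.44)² + (0.54)²) = 2.498 km.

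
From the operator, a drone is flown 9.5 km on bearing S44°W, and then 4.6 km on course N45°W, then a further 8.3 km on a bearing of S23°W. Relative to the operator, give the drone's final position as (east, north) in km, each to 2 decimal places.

Leg 1 (S44°W, 9.5 km): east 9.5 sin 224° = -6.60, north 9.5 cos 224° = -6.83
Leg 2 (N45°W, 4.6 km): east 4.6 sin 315° = -3.25, north 4.6 cos 315° = 3.25
Leg 3 (S23°W, 8.3 km): east 8.3 sin 203° = -3.24, north 8.3 cos 203° = -7.64
Summing: -13.10 km east, -11.22 km north → (-13.10, -11.22).

(-13.10, -11.22)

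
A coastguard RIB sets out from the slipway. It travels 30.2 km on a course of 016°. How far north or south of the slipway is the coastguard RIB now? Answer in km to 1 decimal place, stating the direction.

Leg 1 (016°, 30.2 km): east 30.2 sin 16° = 8.32, north 30.2 cos 16° = 29.03
Net north component: 29.03 km.

29.0 km north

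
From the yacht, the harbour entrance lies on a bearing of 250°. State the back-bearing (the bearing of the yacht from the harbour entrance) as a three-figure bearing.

070°

Back-bearing = 250° − 180° = 070°.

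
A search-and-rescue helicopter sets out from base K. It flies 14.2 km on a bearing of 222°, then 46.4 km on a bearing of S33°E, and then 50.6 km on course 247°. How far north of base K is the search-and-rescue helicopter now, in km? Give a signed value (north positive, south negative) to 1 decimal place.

Leg 1 (222°, 14.2 km): east 14.2 sin 222° = -9.50, north 14.2 cos 222° = -10.55
Leg 2 (S33°E, 46.4 km): east 46.4 sin 147° = 25.27, north 46.4 cos 147° = -38.91
Leg 3 (247°, 50.6 km): east 50.6 sin 247° = -46.58, north 50.6 cos 247° = -19.77
Net north component: -69.24 km.

-69.2 km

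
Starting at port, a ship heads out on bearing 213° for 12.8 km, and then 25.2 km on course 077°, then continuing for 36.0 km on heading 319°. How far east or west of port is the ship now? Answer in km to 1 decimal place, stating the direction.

Leg 1 (213°, 12.8 km): east 12.8 sin 213° = -6.97, north 12.8 cos 213° = -10.73
Leg 2 (077°, 25.2 km): east 25.2 sin 77° = 24.55, north 25.2 cos 77° = 5.67
Leg 3 (319°, 36.0 km): east 36.0 sin 319° = -23.62, north 36.0 cos 319° = 27.17
Net east component: -6.04 km.

6.0 km west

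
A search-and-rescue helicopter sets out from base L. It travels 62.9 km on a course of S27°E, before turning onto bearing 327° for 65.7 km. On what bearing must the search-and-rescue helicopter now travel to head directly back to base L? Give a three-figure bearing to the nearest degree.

083°

Leg 1 (S27°E, 62.9 km): east 62.9 sin 153° = 28.56, north 62.9 cos 153° = -56.04
Leg 2 (327°, 65.7 km): east 65.7 sin 327° = -35.78, north 65.7 cos 327° = 55.10
Net displacement: -7.23 east, -0.94 north. Direction back to start is (7.23, 0.94): bearing = atan2(7.23, 0.94) mod 360° = 82.56° ≈ 083°.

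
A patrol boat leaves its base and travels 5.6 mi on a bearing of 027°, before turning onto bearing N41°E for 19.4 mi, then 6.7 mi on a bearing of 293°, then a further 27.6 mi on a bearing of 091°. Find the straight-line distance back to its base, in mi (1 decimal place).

Leg 1 (027°, 5.6 mi): east 5.6 sin 27° = 2.54, north 5.6 cos 27° = 4.99
Leg 2 (N41°E, 19.4 mi): east 19.4 sin 41° = 12.73, north 19.4 cos 41° = 14.64
Leg 3 (293°, 6.7 mi): east 6.7 sin 293° = -6.17, north 6.7 cos 293° = 2.62
Leg 4 (091°, 27.6 mi): east 27.6 sin 91° = 27.60, north 27.6 cos 91° = -0.48
Net: 36.70 east, 21.77 north. Distance = √((36.70)² + (21.77)²) = 42.668 mi.

42.7 mi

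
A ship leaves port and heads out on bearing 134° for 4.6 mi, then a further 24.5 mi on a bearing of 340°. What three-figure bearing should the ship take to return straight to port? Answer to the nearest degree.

166°

Leg 1 (134°, 4.6 mi): east 4.6 sin 134° = 3.31, north 4.6 cos 134° = -3.20
Leg 2 (340°, 24.5 mi): east 24.5 sin 340° = -8.38, north 24.5 cos 340° = 23.02
Net displacement: -5.07 east, 19.83 north. Direction back to start is (5.07, -19.83): bearing = atan2(5.07, -19.83) mod 360° = 165.65° ≈ 166°.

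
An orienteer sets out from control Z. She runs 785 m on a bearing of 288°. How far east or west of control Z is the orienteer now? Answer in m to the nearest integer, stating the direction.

Leg 1 (288°, 785 m): east 785 sin 288° = -746.58, north 785 cos 288° = 242.58
Net east component: -746.58 m.

747 m west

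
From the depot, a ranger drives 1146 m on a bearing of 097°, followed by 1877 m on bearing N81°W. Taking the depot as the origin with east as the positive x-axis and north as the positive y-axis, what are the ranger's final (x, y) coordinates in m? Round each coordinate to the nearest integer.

Leg 1 (097°, 1146 m): east 1146 sin 97° = 1137.46, north 1146 cos 97° = -139.66
Leg 2 (N81°W, 1877 m): east 1877 sin 279° = -1853.89, north 1877 cos 279° = 293.63
Summing: -716.43 m east, 153.97 m north → (-716, 154).

(-716, 154)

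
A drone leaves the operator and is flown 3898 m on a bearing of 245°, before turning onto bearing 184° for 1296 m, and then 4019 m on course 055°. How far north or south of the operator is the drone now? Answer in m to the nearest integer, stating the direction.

Leg 1 (245°, 3898 m): east 3898 sin 245° = -3532.79, north 3898 cos 245° = -1647.37
Leg 2 (184°, 1296 m): east 1296 sin 184° = -90.40, north 1296 cos 184° = -1292.84
Leg 3 (055°, 4019 m): east 4019 sin 55° = 3292.17, north 4019 cos 55° = 2305.20
Net north component: -635.01 m.

635 m south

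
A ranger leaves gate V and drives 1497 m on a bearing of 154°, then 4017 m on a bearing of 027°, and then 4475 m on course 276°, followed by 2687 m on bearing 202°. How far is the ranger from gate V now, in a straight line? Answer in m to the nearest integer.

Leg 1 (154°, 1497 m): east 1497 sin 154° = 656.24, north 1497 cos 154° = -1345.49
Leg 2 (027°, 4017 m): east 4017 sin 27° = 1823.68, north 4017 cos 27° = 3579.17
Leg 3 (276°, 4475 m): east 4475 sin 276° = -4450.49, north 4475 cos 276° = 467.76
Leg 4 (202°, 2687 m): east 2687 sin 202° = -1006.57, north 2687 cos 202° = -2491.34
Net: -2977.13 east, 210.10 north. Distance = √((-2977.13)² + (210.10)²) = 2984.536 m.

2985 m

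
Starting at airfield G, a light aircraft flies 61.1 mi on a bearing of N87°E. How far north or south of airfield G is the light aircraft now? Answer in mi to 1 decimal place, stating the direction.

3.2 mi north

Leg 1 (N87°E, 61.1 mi): east 61.1 sin 87° = 61.02, north 61.1 cos 87° = 3.20
Net north component: 3.20 mi.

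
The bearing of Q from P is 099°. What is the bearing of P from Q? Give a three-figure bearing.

279°

Back-bearing = 099° + 180° = 279°.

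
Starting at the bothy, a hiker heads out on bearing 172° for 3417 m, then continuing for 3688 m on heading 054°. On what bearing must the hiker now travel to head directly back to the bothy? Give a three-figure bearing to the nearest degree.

Leg 1 (172°, 3417 m): east 3417 sin 172° = 475.55, north 3417 cos 172° = -3383.75
Leg 2 (054°, 3688 m): east 3688 sin 54° = 2983.65, north 3688 cos 54° = 2167.75
Net displacement: 3459.21 east, -1215.99 north. Direction back to start is (-3459.21, 1215.99): bearing = atan2(-3459.21, 1215.99) mod 360° = 289.37° ≈ 289°.

289°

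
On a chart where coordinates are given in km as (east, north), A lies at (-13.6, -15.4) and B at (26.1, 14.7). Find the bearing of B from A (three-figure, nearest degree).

053°

Δeast = 26.1 − -13.6 = 39.70; Δnorth = 14.7 − -15.4 = 30.10.
Bearing = atan2(Δeast, Δnorth) mod 360° = 52.83° ≈ 053°.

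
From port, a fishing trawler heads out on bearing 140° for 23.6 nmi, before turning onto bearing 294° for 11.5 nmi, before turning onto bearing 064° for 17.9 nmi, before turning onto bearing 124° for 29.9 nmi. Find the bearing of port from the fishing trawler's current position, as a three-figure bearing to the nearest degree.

Leg 1 (140°, 23.6 nmi): east 23.6 sin 140° = 15.17, north 23.6 cos 140° = -18.08
Leg 2 (294°, 11.5 nmi): east 11.5 sin 294° = -10.51, north 11.5 cos 294° = 4.68
Leg 3 (064°, 17.9 nmi): east 17.9 sin 64° = 16.09, north 17.9 cos 64° = 7.85
Leg 4 (124°, 29.9 nmi): east 29.9 sin 124° = 24.79, north 29.9 cos 124° = -16.72
Net displacement: 45.54 east, -22.27 north. Direction back to start is (-45.54, 22.27): bearing = atan2(-45.54, 22.27) mod 360° = 296.06° ≈ 296°.

296°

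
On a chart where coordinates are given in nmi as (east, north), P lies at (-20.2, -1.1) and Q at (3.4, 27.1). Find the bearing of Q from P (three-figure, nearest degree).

040°

Δeast = 3.4 − -20.2 = 23.60; Δnorth = 27.1 − -1.1 = 28.20.
Bearing = atan2(Δeast, Δnorth) mod 360° = 39.93° ≈ 040°.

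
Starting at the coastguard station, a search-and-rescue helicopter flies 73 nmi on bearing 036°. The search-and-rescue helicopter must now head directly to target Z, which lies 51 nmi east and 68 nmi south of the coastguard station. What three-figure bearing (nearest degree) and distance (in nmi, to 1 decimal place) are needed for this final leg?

Leg 1 (036°, 73 nmi): east 73 sin 36° = 42.91, north 73 cos 36° = 59.06
Current position: (42.91, 59.06). Target: (51, -68). Remaining: Δeast = 8.09, Δnorth = -127.06.
Bearing = atan2(8.09, -127.06) mod 360° = 176.36°; distance = √((8.09)² + (-127.06)²) = 127.316 nmi.

176°, 127.3 nmi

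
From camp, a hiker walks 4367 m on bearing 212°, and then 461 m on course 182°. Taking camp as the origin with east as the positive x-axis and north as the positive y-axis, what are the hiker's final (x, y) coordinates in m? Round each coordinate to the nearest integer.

Leg 1 (212°, 4367 m): east 4367 sin 212° = -2314.16, north 4367 cos 212° = -3703.43
Leg 2 (182°, 461 m): east 461 sin 182° = -16.09, north 461 cos 182° = -460.72
Summing: -2330.25 m east, -4164.15 m north → (-2330, -4164).

(-2330, -4164)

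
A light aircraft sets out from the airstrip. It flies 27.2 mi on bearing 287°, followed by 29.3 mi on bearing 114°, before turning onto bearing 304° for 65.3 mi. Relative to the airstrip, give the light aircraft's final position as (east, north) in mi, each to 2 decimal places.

Leg 1 (287°, 27.2 mi): east 27.2 sin 287° = -26.01, north 27.2 cos 287° = 7.95
Leg 2 (114°, 29.3 mi): east 29.3 sin 114° = 26.77, north 29.3 cos 114° = -11.92
Leg 3 (304°, 65.3 mi): east 65.3 sin 304° = -54.14, north 65.3 cos 304° = 36.52
Summing: -53.38 mi east, 32.55 mi north → (-53.38, 32.55).

(-53.38, 32.55)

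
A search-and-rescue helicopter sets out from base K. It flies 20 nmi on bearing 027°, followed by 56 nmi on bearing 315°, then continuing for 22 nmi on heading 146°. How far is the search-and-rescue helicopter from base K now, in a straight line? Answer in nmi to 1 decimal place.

43.2 nmi

Leg 1 (027°, 20 nmi): east 20 sin 27° = 9.08, north 20 cos 27° = 17.82
Leg 2 (315°, 56 nmi): east 56 sin 315° = -39.60, north 56 cos 315° = 39.60
Leg 3 (146°, 22 nmi): east 22 sin 146° = 12.30, north 22 cos 146° = -18.24
Net: -18.22 east, 39.18 north. Distance = √((-18.22)² + (39.18)²) = 43.207 nmi.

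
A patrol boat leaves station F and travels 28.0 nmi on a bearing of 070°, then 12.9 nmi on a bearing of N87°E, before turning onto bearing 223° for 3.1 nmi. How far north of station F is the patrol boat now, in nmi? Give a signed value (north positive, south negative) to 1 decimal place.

8.0 nmi

Leg 1 (070°, 28.0 nmi): east 28.0 sin 70° = 26.31, north 28.0 cos 70° = 9.58
Leg 2 (N87°E, 12.9 nmi): east 12.9 sin 87° = 12.88, north 12.9 cos 87° = 0.68
Leg 3 (223°, 3.1 nmi): east 3.1 sin 223° = -2.11, north 3.1 cos 223° = -2.27
Net north component: 7.98 nmi.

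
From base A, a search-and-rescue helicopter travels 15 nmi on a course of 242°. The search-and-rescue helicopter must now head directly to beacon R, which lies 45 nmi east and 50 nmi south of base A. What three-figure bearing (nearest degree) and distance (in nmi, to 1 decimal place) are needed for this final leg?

126°, 72.4 nmi

Leg 1 (242°, 15 nmi): east 15 sin 242° = -13.24, north 15 cos 242° = -7.04
Current position: (-13.24, -7.04). Target: (45, -50). Remaining: Δeast = 58.24, Δnorth = -42.96.
Bearing = atan2(58.24, -42.96) mod 360° = 126.41°; distance = √((58.24)² + (-42.96)²) = 72.372 nmi.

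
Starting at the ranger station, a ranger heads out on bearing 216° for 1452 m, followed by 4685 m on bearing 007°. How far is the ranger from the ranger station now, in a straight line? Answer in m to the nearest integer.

Leg 1 (216°, 1452 m): east 1452 sin 216° = -853.46, north 1452 cos 216° = -1174.69
Leg 2 (007°, 4685 m): east 4685 sin 7° = 570.96, north 4685 cos 7° = 4650.08
Net: -282.51 east, 3475.39 north. Distance = √((-282.51)² + (3475.39)²) = 3486.849 m.

3487 m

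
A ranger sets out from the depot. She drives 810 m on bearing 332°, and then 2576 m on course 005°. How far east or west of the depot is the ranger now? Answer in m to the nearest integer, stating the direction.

156 m west

Leg 1 (332°, 810 m): east 810 sin 332° = -380.27, north 810 cos 332° = 715.19
Leg 2 (005°, 2576 m): east 2576 sin 5° = 224.51, north 2576 cos 5° = 2566.20
Net east component: -155.76 m.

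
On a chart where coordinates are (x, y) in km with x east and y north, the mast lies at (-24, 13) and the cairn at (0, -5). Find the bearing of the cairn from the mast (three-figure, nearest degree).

Δeast = 0 − -24 = 24.00; Δnorth = -5 − 13 = -18.00.
Bearing = atan2(Δeast, Δnorth) mod 360° = 126.87° ≈ 127°.

127°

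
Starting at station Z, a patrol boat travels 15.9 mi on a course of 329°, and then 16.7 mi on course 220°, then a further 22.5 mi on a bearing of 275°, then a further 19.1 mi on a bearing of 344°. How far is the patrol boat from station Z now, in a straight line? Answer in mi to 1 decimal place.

Leg 1 (329°, 15.9 mi): east 15.9 sin 329° = -8.19, north 15.9 cos 329° = 13.63
Leg 2 (220°, 16.7 mi): east 16.7 sin 220° = -10.73, north 16.7 cos 220° = -12.79
Leg 3 (275°, 22.5 mi): east 22.5 sin 275° = -22.41, north 22.5 cos 275° = 1.96
Leg 4 (344°, 19.1 mi): east 19.1 sin 344° = -5.26, north 19.1 cos 344° = 18.36
Net: -46.60 east, 21.16 north. Distance = √((-46.60)² + (21.16)²) = 51.180 mi.

51.2 mi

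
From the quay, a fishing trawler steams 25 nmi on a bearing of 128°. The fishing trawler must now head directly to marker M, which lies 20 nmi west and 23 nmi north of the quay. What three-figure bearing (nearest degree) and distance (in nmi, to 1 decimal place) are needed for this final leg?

Leg 1 (128°, 25 nmi): east 25 sin 128° = 19.70, north 25 cos 128° = -15.39
Current position: (19.70, -15.39). Target: (-20, 23). Remaining: Δeast = -39.70, Δnorth = 38.39.
Bearing = atan2(-39.70, 38.39) mod 360° = 314.04°; distance = √((-39.70)² + (38.39)²) = 55.227 nmi.

314°, 55.2 nmi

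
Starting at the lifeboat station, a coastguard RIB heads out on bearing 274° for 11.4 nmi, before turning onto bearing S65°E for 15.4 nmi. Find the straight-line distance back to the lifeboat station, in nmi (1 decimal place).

Leg 1 (274°, 11.4 nmi): east 11.4 sin 274° = -11.37, north 11.4 cos 274° = 0.80
Leg 2 (S65°E, 15.4 nmi): east 15.4 sin 115° = 13.96, north 15.4 cos 115° = -6.51
Net: 2.58 east, -5.71 north. Distance = √((2.58)² + (-5.71)²) = 6.271 nmi.

6.3 nmi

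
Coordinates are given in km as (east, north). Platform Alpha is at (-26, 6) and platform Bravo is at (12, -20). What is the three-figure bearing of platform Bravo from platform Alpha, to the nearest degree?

Δeast = 12 − -26 = 38.00; Δnorth = -20 − 6 = -26.00.
Bearing = atan2(Δeast, Δnorth) mod 360° = 124.38° ≈ 124°.

124°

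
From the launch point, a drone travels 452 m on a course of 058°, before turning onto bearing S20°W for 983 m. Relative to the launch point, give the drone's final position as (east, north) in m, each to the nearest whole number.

(47, -684)

Leg 1 (058°, 452 m): east 452 sin 58° = 383.32, north 452 cos 58° = 239.52
Leg 2 (S20°W, 983 m): east 983 sin 200° = -336.21, north 983 cos 200° = -923.72
Summing: 47.11 m east, -684.19 m north → (47, -684).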